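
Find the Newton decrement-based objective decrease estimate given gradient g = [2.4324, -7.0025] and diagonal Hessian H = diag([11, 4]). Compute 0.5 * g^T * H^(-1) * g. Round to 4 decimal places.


Step 1: H is diagonal, so H^(-1) * g = [0.2211, -1.7506].
Step 2: g^T H^(-1) g = sum_i g_i^2 / H_ii
  = (2.4324)^2/11 + (-7.0025)^2/4
  = 0.5379 + 12.2588 = 12.7966
Step 3: Objective decrease = 0.5 * g^T H^(-1) g = 6.3983


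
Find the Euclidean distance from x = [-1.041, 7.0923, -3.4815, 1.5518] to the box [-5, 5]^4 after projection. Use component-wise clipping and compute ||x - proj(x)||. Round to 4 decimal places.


Project each component onto [-5, 5].
clip(-1.041) = -1.041, clip(7.0923) = 5.0, clip(-3.4815) = -3.4815, clip(1.5518) = 1.5518
Projection = [-1.041, 5.0, -3.4815, 1.5518]
Squared diffs: [0.0, 4.3777, 0.0, 0.0]
Distance = sqrt(4.3777) = 2.0923


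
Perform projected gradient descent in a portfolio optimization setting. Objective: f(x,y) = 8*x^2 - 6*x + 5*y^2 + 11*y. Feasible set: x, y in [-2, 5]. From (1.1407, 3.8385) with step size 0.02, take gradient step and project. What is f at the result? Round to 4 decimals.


Step 1: Compute gradient at (1.1407, 3.8385).
grad_x = 2*8*1.1407 - 6 = 12.2512
grad_y = 2*5*3.8385 + 11 = 49.385
Step 2: Gradient step.
x_raw = 1.1407 - 0.02*12.2512 = 0.8957
y_raw = 3.8385 - 0.02*49.385 = 2.8508
Step 3: Project onto [-2, 5].
x_proj = clip(0.8957) = 0.8957
y_proj = clip(2.8508) = 2.8508
Step 4: Evaluate f.
f(0.8957, 2.8508) = 73.0379


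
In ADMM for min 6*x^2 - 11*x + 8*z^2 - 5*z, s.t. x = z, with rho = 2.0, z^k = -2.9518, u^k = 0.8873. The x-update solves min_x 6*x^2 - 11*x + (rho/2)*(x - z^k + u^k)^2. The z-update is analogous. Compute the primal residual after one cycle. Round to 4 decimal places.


ADMM iteration with rho = 2.0, z^k = -2.9518, u^k = 0.8873
Step 1: x-update.
Minimize 6*x^2 - 11*x + (2.0/2)*(x + 2.9518 + 0.8873)^2
FOC: (2*6 + 2.0)*x = 11 + 2.0*(-2.9518 - 0.8873)
x^{k+1} = 0.2373
Step 2: z-update.
Minimize 8*z^2 - 5*z + (2.0/2)*(0.2373 - z + 0.8873)^2
FOC: (2*8 + 2.0)*z = 5 + 2.0*(0.2373 + 0.8873)
z^{k+1} = 0.4027
Step 3: u-update.
u^{k+1} = 0.8873 + 0.2373 - 0.4027 = 0.7218
Step 4: Primal residual = |0.2373 - 0.4027| = 0.1655


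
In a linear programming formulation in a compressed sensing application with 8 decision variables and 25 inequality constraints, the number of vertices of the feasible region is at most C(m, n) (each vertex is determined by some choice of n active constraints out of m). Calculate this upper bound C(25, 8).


Each vertex corresponds to some choice of n active constraints out of m, so the number of vertices is at most C(m, n) = m! / (n!(m-n)!).
m = 25, n = 8
Numerator: 25 * 24 * 23 * 22 * 21 * 20 * 19 * 18
Denominator: 8! = 40320
C(25, 8) = 1081575


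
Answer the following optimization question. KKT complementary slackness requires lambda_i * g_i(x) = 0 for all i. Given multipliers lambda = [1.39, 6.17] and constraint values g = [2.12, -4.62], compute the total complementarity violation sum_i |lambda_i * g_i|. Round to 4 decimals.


KKT complementary slackness check:
lambda_1 * g_1 = 1.39 * 2.12 = 2.9468
lambda_2 * g_2 = 6.17 * -4.62 = -28.5054
Total violation = 2.9468 + 28.5054 = 31.4522


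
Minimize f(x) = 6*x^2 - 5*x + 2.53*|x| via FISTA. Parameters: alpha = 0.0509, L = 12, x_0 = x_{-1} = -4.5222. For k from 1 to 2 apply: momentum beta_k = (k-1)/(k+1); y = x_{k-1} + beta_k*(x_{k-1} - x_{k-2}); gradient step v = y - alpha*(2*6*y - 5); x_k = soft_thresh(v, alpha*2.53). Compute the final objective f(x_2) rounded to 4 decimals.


FISTA on f(x) = 6*x^2 - 5*x + 2.53*|x|
L = 12, alpha = 0.0509
Iteration 1: beta = 0.0, y = -4.5222 + 0.0*(-4.5222 + 4.5222) = -4.5222
  grad(y) = -59.2664, v = y - alpha*grad = -1.5055
  prox(v) = soft_thresh(-1.5055, 0.1288) = -1.3768
Iteration 2: beta = 0.3333, y = -1.3768 + 0.3333*(-1.3768 + 4.5222) = -0.3283
  grad(y) = -8.9394, v = y - alpha*grad = 0.1267
  prox(v) = soft_thresh(0.1267, 0.1288) = 0.0
f(x_2) = 6*0.0^2 - 5*0.0 + 2.53*|0.0| = 0.0


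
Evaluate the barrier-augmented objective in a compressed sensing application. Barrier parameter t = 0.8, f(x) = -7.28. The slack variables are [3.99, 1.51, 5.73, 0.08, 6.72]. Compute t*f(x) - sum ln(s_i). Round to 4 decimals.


Step 1: Compute log-barrier.
ln values: [1.3838, 0.4121, 1.7457, -2.5257, 1.9051]
phi = -(1.3838 + 0.4121 + 1.7457 - 2.5257 + 1.9051) = -2.921
Step 2: Compute augmented objective.
t*f(x) = 0.8*-7.28 = -5.824
Total = -5.824 - 2.921 = -8.745


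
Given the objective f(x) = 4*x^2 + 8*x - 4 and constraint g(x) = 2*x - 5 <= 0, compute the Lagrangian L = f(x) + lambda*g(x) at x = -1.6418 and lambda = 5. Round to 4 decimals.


Step 1: Evaluate f(x).
f(-1.6418) = 4*(-1.6418)^2 + 8*(-1.6418) - 4 = -6.3524
Step 2: Evaluate g(x).
g(-1.6418) = 2*-1.6418 - 5 = -8.2836
Step 3: Compute Lagrangian.
L = -6.3524 + 5*-8.2836 = -47.7704


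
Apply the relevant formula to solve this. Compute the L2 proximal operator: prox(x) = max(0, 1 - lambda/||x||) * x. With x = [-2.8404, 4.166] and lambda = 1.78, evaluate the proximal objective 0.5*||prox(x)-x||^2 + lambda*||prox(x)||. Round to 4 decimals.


Step 1: Compute ||x||.
||x|| = 5.0422
Step 2: Compute scaling factor.
scale = max(0, 1 - 1.78/5.0422) = 0.647
Step 3: prox(x) = [-1.8377, 2.6953]
||prox(x)|| = 3.2622
Step 4: Proximal objective.
0.5*||prox-x||^2 = 1.5842
lambda*||prox|| = 5.8067
Total = 7.3909


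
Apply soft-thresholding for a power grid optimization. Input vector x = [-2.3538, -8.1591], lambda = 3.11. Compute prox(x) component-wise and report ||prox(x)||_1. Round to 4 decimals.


Soft-thresholding with lambda = 3.11:
prox(-2.3538) = sign(-2.3538)*max(|-2.3538| - 3.11, 0) = 0.0
prox(-8.1591) = sign(-8.1591)*max(|-8.1591| - 3.11, 0) = -5.0491
prox(x) = [0.0, -5.0491]
||prox(x)||_1 = 0.0 + 5.0491 = 5.0491


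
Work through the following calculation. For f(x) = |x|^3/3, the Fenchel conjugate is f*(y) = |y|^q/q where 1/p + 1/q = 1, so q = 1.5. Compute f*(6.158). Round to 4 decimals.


The conjugate exponent q satisfies 1/p + 1/q = 1.
p = 3, so q = 3/(3 - 1) = 1.5
|y|^q = 6.158^1.5 = 15.2813
f*(6.158) = 15.2813 / 1.5 = 10.1875


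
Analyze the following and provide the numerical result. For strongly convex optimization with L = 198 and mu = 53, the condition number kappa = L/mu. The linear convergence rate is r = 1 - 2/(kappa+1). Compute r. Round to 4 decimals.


Step 1: Compute the condition number.
kappa = L/mu = 198/53 = 3.7358
Step 2: Compute the convergence rate.
r = 1 - 2/(kappa + 1) = 1 - 2*mu/(L + mu) = (L - mu)/(L + mu) = 145/251 = 0.5777


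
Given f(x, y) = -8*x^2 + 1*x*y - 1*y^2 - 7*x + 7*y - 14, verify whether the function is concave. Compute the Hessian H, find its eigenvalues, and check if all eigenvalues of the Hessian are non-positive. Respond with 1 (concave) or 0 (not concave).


The Hessian of f(x,y) = -8*x^2 + 1*x*y - 1*y^2 - 7*x + 7*y - 14 is:
H = [[-16, 1], [1, -2]]
Trace = -16 - 2 = -18
Determinant = -16*-2 - (1)^2 = 31
Discriminant = (-18)^2 - 4*31 = 200.0
Eigenvalues: lambda_1 = -16.0711, lambda_2 = -1.9289
The function is concave.

1


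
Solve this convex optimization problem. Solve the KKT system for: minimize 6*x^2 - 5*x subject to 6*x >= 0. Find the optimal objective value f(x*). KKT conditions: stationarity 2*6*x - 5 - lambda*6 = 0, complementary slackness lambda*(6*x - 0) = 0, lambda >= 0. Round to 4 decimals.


Step 1: Try lambda = 0 (constraint inactive).
Stationarity: 2*6*x - 5 = 0
x* = 5/(2*6) = 5/12 = 0.4167 (rounded; the exact value 5/12 is used below)
Check constraint: 6*0.4167 = 2.5002 >= 0 -- satisfied.
Step 2: Compute optimal value.
f(x*) = 6*(5/12)^2 - 5*(5/12) = -1.0417


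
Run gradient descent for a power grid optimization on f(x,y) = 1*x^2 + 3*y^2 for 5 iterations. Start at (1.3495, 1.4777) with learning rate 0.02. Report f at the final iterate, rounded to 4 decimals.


Gradient descent on f(x,y) = 1*x^2 + 3*y^2.
Starting point: (1.3495, 1.4777), alpha = 0.02
Step 1: grad_x = 2*1*1.3495 = 2.699, grad_y = 2*3*1.4777 = 8.8662
  x_1 = 1.3495 - 0.02*2.699 = 1.2955
  y_1 = 1.4777 - 0.02*8.8662 = 1.3004
Step 2: grad_x = 2*1*1.2955 = 2.591, grad_y = 2*3*1.3004 = 7.8023
  x_2 = 1.2955 - 0.02*2.591 = 1.2437
  y_2 = 1.3004 - 0.02*7.8023 = 1.1443
Step 3: grad_x = 2*1*1.2437 = 2.4874, grad_y = 2*3*1.1443 = 6.866
  x_3 = 1.2437 - 0.02*2.4874 = 1.194
  y_3 = 1.1443 - 0.02*6.866 = 1.007
Step 4: grad_x = 2*1*1.194 = 2.3879, grad_y = 2*3*1.007 = 6.0421
  x_4 = 1.194 - 0.02*2.3879 = 1.1462
  y_4 = 1.007 - 0.02*6.0421 = 0.8862
Step 5: grad_x = 2*1*1.1462 = 2.2924, grad_y = 2*3*0.8862 = 5.317
  x_5 = 1.1462 - 0.02*2.2924 = 1.1003
  y_5 = 0.8862 - 0.02*5.317 = 0.7798
f(1.1003, 0.7798) = 1*1.1003^2 + 3*0.7798^2 = 3.0352


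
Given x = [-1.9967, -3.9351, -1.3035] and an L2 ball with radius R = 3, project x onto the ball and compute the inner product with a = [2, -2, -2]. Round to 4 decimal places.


Step 1: Compute ||x|| (intermediates to 6 decimals).
||x|| = sqrt((-1.9967)^2 + (-3.9351)^2 + (-1.3035)^2) = 4.601188
Step 2: Project.
Since ||x|| > R, scale = R/||x|| = 3/4.601188 = 0.652006, proj(x) = scale * x
proj(x) = [-1.30186, -2.565709, -0.84989]
Step 3: Dot product.
a^T * proj(x) = 2*(-1.30186) - 2*(-2.565709) - 2*(-0.84989) = 4.2275


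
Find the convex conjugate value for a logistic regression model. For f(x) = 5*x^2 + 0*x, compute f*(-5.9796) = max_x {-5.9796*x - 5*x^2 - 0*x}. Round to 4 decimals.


f*(y) = sup_x {y*x - a*x^2 - b*x} = sup_x {(y-b)*x - a*x^2}
FOC: (y - b) - 2a*x = 0 => x* = (y - b)/(2a)
x* = (-5.9796 - 0)/(2*5) = -0.598
f*(-5.9796) = (y-b)^2/(4a) = (-5.9796 - 0)^2/(4*5)
= 35.7556/20 = 1.7878


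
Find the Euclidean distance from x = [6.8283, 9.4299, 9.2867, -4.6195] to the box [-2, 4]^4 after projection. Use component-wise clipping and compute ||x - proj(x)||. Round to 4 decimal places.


Project each component onto [-2, 4].
clip(6.8283) = 4.0, clip(9.4299) = 4.0, clip(9.2867) = 4.0, clip(-4.6195) = -2.0
Projection = [4.0, 4.0, 4.0, -2.0]
Squared diffs: [7.9993, 29.4838, 27.9492, 6.8618]
Distance = sqrt(72.2941) = 8.5026


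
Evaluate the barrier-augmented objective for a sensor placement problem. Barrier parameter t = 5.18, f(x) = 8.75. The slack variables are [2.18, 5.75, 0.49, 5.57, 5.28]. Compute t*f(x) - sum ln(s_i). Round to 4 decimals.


Step 1: Compute log-barrier.
ln values: [0.7793, 1.7492, -0.7133, 1.7174, 1.6639]
phi = -(0.7793 + 1.7492 - 0.7133 + 1.7174 + 1.6639) = -5.1965
Step 2: Compute augmented objective.
t*f(x) = 5.18*8.75 = 45.325
Total = 45.325 - 5.1965 = 40.1285


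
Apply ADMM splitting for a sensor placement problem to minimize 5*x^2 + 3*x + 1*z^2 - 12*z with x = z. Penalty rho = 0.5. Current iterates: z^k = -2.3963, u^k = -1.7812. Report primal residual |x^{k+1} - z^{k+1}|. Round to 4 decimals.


ADMM iteration with rho = 0.5, z^k = -2.3963, u^k = -1.7812
Step 1: x-update.
Minimize 5*x^2 + 3*x + (0.5/2)*(x + 2.3963 - 1.7812)^2
FOC: (2*5 + 0.5)*x = -3 + 0.5*(-2.3963 + 1.7812)
x^{k+1} = -0.315
Step 2: z-update.
Minimize 1*z^2 - 12*z + (0.5/2)*(-0.315 - z - 1.7812)^2
FOC: (2*1 + 0.5)*z = 12 + 0.5*(-0.315 - 1.7812)
z^{k+1} = 4.3808
Step 3: u-update.
u^{k+1} = -1.7812 - 0.315 - 4.3808 = -6.477
Step 4: Primal residual = |-0.315 - 4.3808| = 4.6958


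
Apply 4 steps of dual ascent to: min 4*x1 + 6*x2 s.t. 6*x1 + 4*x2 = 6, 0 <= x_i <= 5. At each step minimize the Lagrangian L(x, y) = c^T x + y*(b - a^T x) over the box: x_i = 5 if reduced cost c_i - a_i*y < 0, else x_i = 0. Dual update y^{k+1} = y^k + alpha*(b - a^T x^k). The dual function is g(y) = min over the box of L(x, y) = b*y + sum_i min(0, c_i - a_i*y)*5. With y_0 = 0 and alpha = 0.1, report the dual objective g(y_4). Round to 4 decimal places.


Dual ascent for LP: min 4*x1 + 6*x2, 6*x1 + 4*x2 = 6, 0 <= x_i <= 5
Step 1: y^k = 0.0, reduced costs: (4.0, 6.0)
  x^k = (0.0, 0.0), subgradient = b - a^T x = 6.0
  y^{k+1} = 0.0 + 0.1*6.0 = 0.6
Step 2: y^k = 0.6, reduced costs: (0.4, 3.6)
  x^k = (0.0, 0.0), subgradient = b - a^T x = 6.0
  y^{k+1} = 0.6 + 0.1*6.0 = 1.2
Step 3: y^k = 1.2, reduced costs: (-3.2, 1.2)
  x^k = (5.0, 0.0), subgradient = b - a^T x = -24.0
  y^{k+1} = 1.2 + 0.1*-24.0 = -1.2
Step 4: y^k = -1.2, reduced costs: (11.2, 10.8)
  x^k = (0.0, 0.0), subgradient = b - a^T x = 6.0
  y^{k+1} = -1.2 + 0.1*6.0 = -0.6
Dual objective at y_4 = -0.6: reduced costs (7.6, 8.4), box minimizer x = (0.0, 0.0)
g(y_4) = b*y + (c1 - a1*y)*x1 + (c2 - a2*y)*x2 = 6*(-0.6) + 7.6*0.0 + 8.4*0.0 = -3.6 + 0.0 + 0.0 = -3.6


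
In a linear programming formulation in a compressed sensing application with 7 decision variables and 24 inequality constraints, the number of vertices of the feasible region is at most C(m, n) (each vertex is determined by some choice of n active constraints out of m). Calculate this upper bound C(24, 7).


Each vertex corresponds to some choice of n active constraints out of m, so the number of vertices is at most C(m, n) = m! / (n!(m-n)!).
m = 24, n = 7
Numerator: 24 * 23 * 22 * 21 * 20 * 19 * 18
Denominator: 7! = 5040
C(24, 7) = 346104


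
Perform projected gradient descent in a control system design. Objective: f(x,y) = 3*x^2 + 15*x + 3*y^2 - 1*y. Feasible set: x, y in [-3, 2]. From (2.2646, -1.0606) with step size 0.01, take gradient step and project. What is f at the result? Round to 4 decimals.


Step 1: Compute gradient at (2.2646, -1.0606).
grad_x = 2*3*2.2646 + 15 = 28.5876
grad_y = 2*3*-1.0606 - 1 = -7.3636
Step 2: Gradient step.
x_raw = 2.2646 - 0.01*28.5876 = 1.9787
y_raw = -1.0606 - 0.01*-7.3636 = -0.987
Step 3: Project onto [-3, 2].
x_proj = clip(1.9787) = 1.9787
y_proj = clip(-0.987) = -0.987
Step 4: Evaluate f.
f(1.9787, -0.987) = 45.3362


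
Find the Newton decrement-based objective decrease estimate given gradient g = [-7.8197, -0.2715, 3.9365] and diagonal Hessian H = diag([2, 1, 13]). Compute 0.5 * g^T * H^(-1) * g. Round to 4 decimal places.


Step 1: H is diagonal, so H^(-1) * g = [-3.9099, -0.2715, 0.3028].
Step 2: g^T H^(-1) g = sum_i g_i^2 / H_ii
  = (-7.8197)^2/2 + (-0.2715)^2/1 + (3.9365)^2/13
  = 30.5739 + 0.0737 + 1.192 = 31.8396
Step 3: Objective decrease = 0.5 * g^T H^(-1) g = 15.9198


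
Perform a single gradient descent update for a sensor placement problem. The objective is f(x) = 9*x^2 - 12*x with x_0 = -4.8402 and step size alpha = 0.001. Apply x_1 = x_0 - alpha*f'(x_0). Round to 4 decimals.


We compute the gradient at x_0 and apply the update.
f'(x) = 18*x - 12
f'(-4.8402) = 18*-4.8402 - 12 = -99.1236
x_1 = -4.8402 - 0.001*-99.1236 = -4.7411


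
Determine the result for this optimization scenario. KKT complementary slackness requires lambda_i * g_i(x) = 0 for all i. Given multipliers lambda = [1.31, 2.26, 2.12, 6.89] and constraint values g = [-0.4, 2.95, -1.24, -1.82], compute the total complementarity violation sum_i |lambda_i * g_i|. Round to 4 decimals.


KKT complementary slackness check:
lambda_1 * g_1 = 1.31 * -0.4 = -0.524
lambda_2 * g_2 = 2.26 * 2.95 = 6.667
lambda_3 * g_3 = 2.12 * -1.24 = -2.6288
lambda_4 * g_4 = 6.89 * -1.82 = -12.5398
Total violation = 0.524 + 6.667 + 2.6288 + 12.5398 = 22.3596


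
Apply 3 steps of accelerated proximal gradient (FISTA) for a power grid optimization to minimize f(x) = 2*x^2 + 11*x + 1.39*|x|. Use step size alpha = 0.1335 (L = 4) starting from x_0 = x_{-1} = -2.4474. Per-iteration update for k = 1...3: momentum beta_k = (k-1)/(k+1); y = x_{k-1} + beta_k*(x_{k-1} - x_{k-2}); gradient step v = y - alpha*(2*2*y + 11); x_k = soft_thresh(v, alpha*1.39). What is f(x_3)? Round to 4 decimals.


FISTA on f(x) = 2*x^2 + 11*x + 1.39*|x|
L = 4, alpha = 0.1335
Iteration 1: beta = 0.0, y = -2.4474 + 0.0*(-2.4474 + 2.4474) = -2.4474
  grad(y) = 1.2104, v = y - alpha*grad = -2.609
  prox(v) = soft_thresh(-2.609, 0.1856) = -2.4234
Iteration 2: beta = 0.3333, y = -2.4234 + 0.3333*(-2.4234 + 2.4474) = -2.4154
  grad(y) = 1.3383, v = y - alpha*grad = -2.5941
  prox(v) = soft_thresh(-2.5941, 0.1856) = -2.4085
Iteration 3: beta = 0.5, y = -2.4085 + 0.5*(-2.4085 + 2.4234) = -2.4011
  grad(y) = 1.3957, v = y - alpha*grad = -2.5874
  prox(v) = soft_thresh(-2.5874, 0.1856) = -2.4018
f(x_3) = 2*(-2.4018)^2 + 11*(-2.4018) + 1.39*|-2.4018| = -11.544


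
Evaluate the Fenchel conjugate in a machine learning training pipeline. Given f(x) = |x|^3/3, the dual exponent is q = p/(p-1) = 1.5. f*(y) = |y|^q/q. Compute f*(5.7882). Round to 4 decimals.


The conjugate exponent q satisfies 1/p + 1/q = 1.
p = 3, so q = 3/(3 - 1) = 1.5
|y|^q = 5.7882^1.5 = 13.9256
f*(5.7882) = 13.9256 / 1.5 = 9.2838


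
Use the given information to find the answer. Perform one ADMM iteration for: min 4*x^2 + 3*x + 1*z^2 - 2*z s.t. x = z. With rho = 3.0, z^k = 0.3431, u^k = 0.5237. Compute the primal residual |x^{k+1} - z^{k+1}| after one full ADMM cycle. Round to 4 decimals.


ADMM iteration with rho = 3.0, z^k = 0.3431, u^k = 0.5237
Step 1: x-update.
Minimize 4*x^2 + 3*x + (3.0/2)*(x - 0.3431 + 0.5237)^2
FOC: (2*4 + 3.0)*x = -3 + 3.0*(0.3431 - 0.5237)
x^{k+1} = -0.322
Step 2: z-update.
Minimize 1*z^2 - 2*z + (3.0/2)*(-0.322 - z + 0.5237)^2
FOC: (2*1 + 3.0)*z = 2 + 3.0*(-0.322 + 0.5237)
z^{k+1} = 0.521
Step 3: u-update.
u^{k+1} = 0.5237 - 0.322 - 0.521 = -0.3193
Step 4: Primal residual = |-0.322 - 0.521| = 0.843


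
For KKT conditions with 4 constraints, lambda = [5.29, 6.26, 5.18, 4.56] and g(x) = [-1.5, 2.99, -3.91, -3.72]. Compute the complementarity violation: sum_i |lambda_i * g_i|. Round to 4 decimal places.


KKT complementary slackness check:
lambda_1 * g_1 = 5.29 * -1.5 = -7.935
lambda_2 * g_2 = 6.26 * 2.99 = 18.7174
lambda_3 * g_3 = 5.18 * -3.91 = -20.2538
lambda_4 * g_4 = 4.56 * -3.72 = -16.9632
Total violation = 7.935 + 18.7174 + 20.2538 + 16.9632 = 63.8694


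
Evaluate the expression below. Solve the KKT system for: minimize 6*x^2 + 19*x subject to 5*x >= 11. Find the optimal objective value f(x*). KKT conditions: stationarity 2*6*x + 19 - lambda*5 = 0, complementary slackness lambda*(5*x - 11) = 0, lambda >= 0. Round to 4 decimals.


Step 1: Try lambda = 0 (constraint inactive).
x_unc = -19/(2*6) = -1.5833
Check: 5*-1.5833 = -7.9165 < 11 -- violated!
Step 2: Constraint must be active: 5*x = 11
x* = 11/5 = 2.2
lambda = (2*6*2.2 + 19)/5 = 9.08
Step 3: Compute optimal value.
f(x*) = 6*2.2^2 + 19*2.2 = 70.84


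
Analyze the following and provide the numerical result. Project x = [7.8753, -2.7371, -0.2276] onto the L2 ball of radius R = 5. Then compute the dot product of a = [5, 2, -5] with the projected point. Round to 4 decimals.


Step 1: Compute ||x|| (intermediates to 6 decimals).
||x|| = sqrt(7.8753^2 + (-2.7371)^2 + (-0.2276)^2) = 8.340496
Step 2: Project.
Since ||x|| > R, scale = R/||x|| = 5/8.340496 = 0.599485, proj(x) = scale * x
proj(x) = [4.721124, -1.64085, -0.136443]
Step 3: Dot product.
a^T * proj(x) = 5*4.721124 + 2*(-1.64085) - 5*(-0.136443) = 21.0061


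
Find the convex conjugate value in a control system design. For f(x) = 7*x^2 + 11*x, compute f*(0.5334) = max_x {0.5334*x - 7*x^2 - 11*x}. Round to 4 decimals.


f*(y) = sup_x {y*x - a*x^2 - b*x} = sup_x {(y-b)*x - a*x^2}
FOC: (y - b) - 2a*x = 0 => x* = (y - b)/(2a)
x* = (0.5334 - 11)/(2*7) = -0.7476
f*(0.5334) = (y-b)^2/(4a) = (0.5334 - 11)^2/(4*7)
= 109.5497/28 = 3.9125


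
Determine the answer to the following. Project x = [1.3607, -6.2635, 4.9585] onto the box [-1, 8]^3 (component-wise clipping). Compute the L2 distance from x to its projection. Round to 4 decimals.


Project each component onto [-1, 8].
clip(1.3607) = 1.3607, clip(-6.2635) = -1.0, clip(4.9585) = 4.9585
Projection = [1.3607, -1.0, 4.9585]
Squared diffs: [0.0, 27.7044, 0.0]
Distance = sqrt(27.7044) = 5.2635


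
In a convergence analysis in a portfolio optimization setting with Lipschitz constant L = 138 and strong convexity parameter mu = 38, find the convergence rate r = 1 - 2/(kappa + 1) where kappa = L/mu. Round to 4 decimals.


Step 1: Compute the condition number.
kappa = L/mu = 138/38 = 3.6316
Step 2: Compute the convergence rate.
r = 1 - 2/(kappa + 1) = 1 - 2*mu/(L + mu) = (L - mu)/(L + mu) = 100/176 = 0.5682


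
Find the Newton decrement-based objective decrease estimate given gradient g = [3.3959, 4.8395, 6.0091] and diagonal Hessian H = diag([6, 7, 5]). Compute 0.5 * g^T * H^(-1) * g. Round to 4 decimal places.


Step 1: H is diagonal, so H^(-1) * g = [0.566, 0.6914, 1.2018].
Step 2: g^T H^(-1) g = sum_i g_i^2 / H_ii
  = (3.3959)^2/6 + (4.8395)^2/7 + (6.0091)^2/5
  = 1.922 + 3.3458 + 7.2219 = 12.4897
Step 3: Objective decrease = 0.5 * g^T H^(-1) g = 6.2449


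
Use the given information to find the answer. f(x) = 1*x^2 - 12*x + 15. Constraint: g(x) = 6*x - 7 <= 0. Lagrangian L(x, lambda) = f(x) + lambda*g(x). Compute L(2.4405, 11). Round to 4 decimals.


Step 1: Evaluate f(x).
f(2.4405) = 1*2.4405^2 - 12*2.4405 + 15 = -8.33
Step 2: Evaluate g(x).
g(2.4405) = 6*2.4405 - 7 = 7.643
Step 3: Compute Lagrangian.
L = -8.33 + 11*7.643 = 75.743


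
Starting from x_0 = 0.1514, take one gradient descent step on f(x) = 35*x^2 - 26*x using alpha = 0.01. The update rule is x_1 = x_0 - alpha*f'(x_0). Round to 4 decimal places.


We compute the gradient at x_0 and apply the update.
f'(x) = 70*x - 26
f'(0.1514) = 70*0.1514 - 26 = -15.402
x_1 = 0.1514 - 0.01*-15.402 = 0.3054


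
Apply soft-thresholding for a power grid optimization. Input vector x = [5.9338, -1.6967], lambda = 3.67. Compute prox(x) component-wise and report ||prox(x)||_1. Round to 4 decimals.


Soft-thresholding with lambda = 3.67:
prox(5.9338) = sign(5.9338)*max(|5.9338| - 3.67, 0) = 2.2638
prox(-1.6967) = sign(-1.6967)*max(|-1.6967| - 3.67, 0) = 0.0
prox(x) = [2.2638, 0.0]
||prox(x)||_1 = 2.2638 + 0.0 = 2.2638


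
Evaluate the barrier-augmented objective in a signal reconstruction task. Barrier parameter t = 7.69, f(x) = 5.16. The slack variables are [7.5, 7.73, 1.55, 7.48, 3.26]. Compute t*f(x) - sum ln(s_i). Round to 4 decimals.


Step 1: Compute log-barrier.
ln values: [2.0149, 2.0451, 0.4383, 2.0122, 1.1817]
phi = -(2.0149 + 2.0451 + 0.4383 + 2.0122 + 1.1817) = -7.6922
Step 2: Compute augmented objective.
t*f(x) = 7.69*5.16 = 39.6804
Total = 39.6804 - 7.6922 = 31.9882


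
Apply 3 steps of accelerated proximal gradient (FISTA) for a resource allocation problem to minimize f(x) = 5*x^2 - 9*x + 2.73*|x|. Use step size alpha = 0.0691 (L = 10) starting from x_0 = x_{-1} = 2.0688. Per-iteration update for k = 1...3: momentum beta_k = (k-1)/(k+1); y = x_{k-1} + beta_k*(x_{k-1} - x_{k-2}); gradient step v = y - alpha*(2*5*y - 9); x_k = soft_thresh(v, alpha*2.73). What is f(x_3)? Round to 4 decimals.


FISTA on f(x) = 5*x^2 - 9*x + 2.73*|x|
L = 10, alpha = 0.0691
Iteration 1: beta = 0.0, y = 2.0688 + 0.0*(2.0688 - 2.0688) = 2.0688
  grad(y) = 11.688, v = y - alpha*grad = 1.2612
  prox(v) = soft_thresh(1.2612, 0.1886) = 1.0725
Iteration 2: beta = 0.3333, y = 1.0725 + 0.3333*(1.0725 - 2.0688) = 0.7404
  grad(y) = -1.5958, v = y - alpha*grad = 0.8507
  prox(v) = soft_thresh(0.8507, 0.1886) = 0.662
Iteration 3: beta = 0.5, y = 0.662 + 0.5*(0.662 - 1.0725) = 0.4568
  grad(y) = -4.4319, v = y - alpha*grad = 0.7631
  prox(v) = soft_thresh(0.7631, 0.1886) = 0.5744
f(x_3) = 5*0.5744^2 - 9*0.5744 + 2.73*|0.5744| = -1.9518


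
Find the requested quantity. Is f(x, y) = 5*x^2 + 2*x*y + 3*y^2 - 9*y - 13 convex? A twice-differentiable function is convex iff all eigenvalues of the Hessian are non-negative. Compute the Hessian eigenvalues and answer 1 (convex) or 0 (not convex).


The Hessian of f(x,y) = 5*x^2 + 2*x*y + 3*y^2 - 9*y - 13 is:
H = [[10, 2], [2, 6]]
Trace = 10 + 6 = 16
Determinant = 10*6 - (2)^2 = 56
Discriminant = (16)^2 - 4*56 = 32.0
Eigenvalues: lambda_1 = 5.1716, lambda_2 = 10.8284
The function is convex.

1


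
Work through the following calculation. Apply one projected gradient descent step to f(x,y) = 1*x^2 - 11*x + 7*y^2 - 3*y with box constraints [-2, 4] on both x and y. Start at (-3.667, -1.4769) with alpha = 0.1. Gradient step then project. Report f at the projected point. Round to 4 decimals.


Step 1: Compute gradient at (-3.667, -1.4769).
grad_x = 2*1*-3.667 - 11 = -18.334
grad_y = 2*7*-1.4769 - 3 = -23.6766
Step 2: Gradient step.
x_raw = -3.667 - 0.1*-18.334 = -1.8336
y_raw = -1.4769 - 0.1*-23.6766 = 0.8908
Step 3: Project onto [-2, 4].
x_proj = clip(-1.8336) = -1.8336
y_proj = clip(0.8908) = 0.8908
Step 4: Evaluate f.
f(-1.8336, 0.8908) = 26.4136


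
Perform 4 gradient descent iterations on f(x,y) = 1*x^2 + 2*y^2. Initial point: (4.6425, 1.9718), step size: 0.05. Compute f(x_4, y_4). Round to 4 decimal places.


Gradient descent on f(x,y) = 1*x^2 + 2*y^2.
Starting point: (4.6425, 1.9718), alpha = 0.05
Step 1: grad_x = 2*1*4.6425 = 9.285, grad_y = 2*2*1.9718 = 7.8872
  x_1 = 4.6425 - 0.05*9.285 = 4.1783
  y_1 = 1.9718 - 0.05*7.8872 = 1.5774
Step 2: grad_x = 2*1*4.1783 = 8.3565, grad_y = 2*2*1.5774 = 6.3098
  x_2 = 4.1783 - 0.05*8.3565 = 3.7604
  y_2 = 1.5774 - 0.05*6.3098 = 1.262
Step 3: grad_x = 2*1*3.7604 = 7.5209, grad_y = 2*2*1.262 = 5.0478
  x_3 = 3.7604 - 0.05*7.5209 = 3.3844
  y_3 = 1.262 - 0.05*5.0478 = 1.0096
Step 4: grad_x = 2*1*3.3844 = 6.7688, grad_y = 2*2*1.0096 = 4.0382
  x_4 = 3.3844 - 0.05*6.7688 = 3.0459
  y_4 = 1.0096 - 0.05*4.0382 = 0.8076
f(3.0459, 0.8076) = 1*3.0459^2 + 2*0.8076^2 = 10.5824


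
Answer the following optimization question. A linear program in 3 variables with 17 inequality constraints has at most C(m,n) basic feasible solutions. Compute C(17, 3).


Each vertex corresponds to some choice of n active constraints out of m, so the number of vertices is at most C(m, n) = m! / (n!(m-n)!).
m = 17, n = 3
Numerator: 17 * 16 * 15
Denominator: 3! = 6
C(17, 3) = 680


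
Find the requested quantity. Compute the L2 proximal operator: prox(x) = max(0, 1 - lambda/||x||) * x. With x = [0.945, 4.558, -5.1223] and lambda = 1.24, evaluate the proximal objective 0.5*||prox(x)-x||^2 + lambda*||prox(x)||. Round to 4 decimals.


Step 1: Compute ||x||.
||x|| = 6.9214
Step 2: Compute scaling factor.
scale = max(0, 1 - 1.24/6.9214) = 0.8208
Step 3: prox(x) = [0.7757, 3.7414, -4.2046]
||prox(x)|| = 5.6814
Step 4: Proximal objective.
0.5*||prox-x||^2 = 0.7688
lambda*||prox|| = 7.0449
Total = 7.8138


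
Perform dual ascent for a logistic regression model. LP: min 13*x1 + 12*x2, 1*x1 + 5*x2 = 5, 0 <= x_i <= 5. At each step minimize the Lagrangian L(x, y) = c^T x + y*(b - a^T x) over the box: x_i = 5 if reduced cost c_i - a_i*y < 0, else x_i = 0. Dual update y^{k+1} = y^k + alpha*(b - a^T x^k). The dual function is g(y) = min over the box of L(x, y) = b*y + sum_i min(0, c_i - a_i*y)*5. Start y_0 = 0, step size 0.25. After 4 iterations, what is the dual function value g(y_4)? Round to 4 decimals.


Dual ascent for LP: min 13*x1 + 12*x2, 1*x1 + 5*x2 = 5, 0 <= x_i <= 5
Step 1: y^k = 0.0, reduced costs: (13.0, 12.0)
  x^k = (0.0, 0.0), subgradient = b - a^T x = 5.0
  y^{k+1} = 0.0 + 0.25*5.0 = 1.25
Step 2: y^k = 1.25, reduced costs: (11.75, 5.75)
  x^k = (0.0, 0.0), subgradient = b - a^T x = 5.0
  y^{k+1} = 1.25 + 0.25*5.0 = 2.5
Step 3: y^k = 2.5, reduced costs: (10.5, -0.5)
  x^k = (0.0, 5.0), subgradient = b - a^T x = -20.0
  y^{k+1} = 2.5 + 0.25*-20.0 = -2.5
Step 4: y^k = -2.5, reduced costs: (15.5, 24.5)
  x^k = (0.0, 0.0), subgradient = b - a^T x = 5.0
  y^{k+1} = -2.5 + 0.25*5.0 = -1.25
Dual objective at y_4 = -1.25: reduced costs (14.25, 18.25), box minimizer x = (0.0, 0.0)
g(y_4) = b*y + (c1 - a1*y)*x1 + (c2 - a2*y)*x2 = 5*(-1.25) + 14.25*0.0 + 18.25*0.0 = -6.25 + 0.0 + 0.0 = -6.25


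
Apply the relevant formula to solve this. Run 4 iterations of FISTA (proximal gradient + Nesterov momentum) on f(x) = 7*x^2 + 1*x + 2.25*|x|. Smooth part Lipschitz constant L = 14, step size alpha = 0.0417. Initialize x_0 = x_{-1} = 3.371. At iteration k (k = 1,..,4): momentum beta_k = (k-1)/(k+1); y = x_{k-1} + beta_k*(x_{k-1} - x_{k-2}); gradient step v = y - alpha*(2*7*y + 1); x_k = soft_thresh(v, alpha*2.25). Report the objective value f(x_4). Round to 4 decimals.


FISTA on f(x) = 7*x^2 + 1*x + 2.25*|x|
L = 14, alpha = 0.0417
Iteration 1: beta = 0.0, y = 3.371 + 0.0*(3.371 - 3.371) = 3.371
  grad(y) = 48.194, v = y - alpha*grad = 1.3613
  prox(v) = soft_thresh(1.3613, 0.0938) = 1.2675
Iteration 2: beta = 0.3333, y = 1.2675 + 0.3333*(1.2675 - 3.371) = 0.5663
  grad(y) = 8.9284, v = y - alpha*grad = 0.194
  prox(v) = soft_thresh(0.194, 0.0938) = 0.1002
Iteration 3: beta = 0.5, y = 0.1002 + 0.5*(0.1002 - 1.2675) = -0.4835
  grad(y) = -5.7687, v = y - alpha*grad = -0.2429
  prox(v) = soft_thresh(-0.2429, 0.0938) = -0.1491
Iteration 4: beta = 0.6, y = -0.1491 + 0.6*(-0.1491 - 0.1002) = -0.2987
  grad(y) = -3.1813, v = y - alpha*grad = -0.166
  prox(v) = soft_thresh(-0.166, 0.0938) = -0.0722
f(x_4) = 7*(-0.0722)^2 + 1*(-0.0722) + 2.25*|-0.0722| = 0.1267


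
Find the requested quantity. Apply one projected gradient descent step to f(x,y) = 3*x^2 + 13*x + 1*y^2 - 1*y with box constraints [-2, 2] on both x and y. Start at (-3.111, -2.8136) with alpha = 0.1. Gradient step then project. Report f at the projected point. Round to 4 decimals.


Step 1: Compute gradient at (-3.111, -2.8136).
grad_x = 2*3*-3.111 + 13 = -5.666
grad_y = 2*1*-2.8136 - 1 = -6.6272
Step 2: Gradient step.
x_raw = -3.111 - 0.1*-5.666 = -2.5444
y_raw = -2.8136 - 0.1*-6.6272 = -2.1509
Step 3: Project onto [-2, 2].
x_proj = clip(-2.5444) = -2.0
y_proj = clip(-2.1509) = -2.0
Step 4: Evaluate f.
f(-2.0, -2.0) = -8.0


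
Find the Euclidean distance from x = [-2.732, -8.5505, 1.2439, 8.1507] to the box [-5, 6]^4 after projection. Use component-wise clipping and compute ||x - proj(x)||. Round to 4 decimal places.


Project each component onto [-5, 6].
clip(-2.732) = -2.732, clip(-8.5505) = -5.0, clip(1.2439) = 1.2439, clip(8.1507) = 6.0
Projection = [-2.732, -5.0, 1.2439, 6.0]
Squared diffs: [0.0, 12.6061, 0.0, 4.6255]
Distance = sqrt(17.2316) = 4.1511


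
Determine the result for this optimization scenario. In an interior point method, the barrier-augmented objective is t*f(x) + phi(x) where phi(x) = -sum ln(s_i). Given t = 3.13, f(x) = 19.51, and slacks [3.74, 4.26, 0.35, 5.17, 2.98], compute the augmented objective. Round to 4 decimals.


Step 1: Compute log-barrier.
ln values: [1.3191, 1.4493, -1.0498, 1.6429, 1.0919]
phi = -(1.3191 + 1.4493 - 1.0498 + 1.6429 + 1.0919) = -4.4533
Step 2: Compute augmented objective.
t*f(x) = 3.13*19.51 = 61.0663
Total = 61.0663 - 4.4533 = 56.613


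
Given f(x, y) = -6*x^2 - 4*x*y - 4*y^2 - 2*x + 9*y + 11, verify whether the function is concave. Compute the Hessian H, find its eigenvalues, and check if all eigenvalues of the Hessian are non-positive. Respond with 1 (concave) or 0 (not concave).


The Hessian of f(x,y) = -6*x^2 - 4*x*y - 4*y^2 - 2*x + 9*y + 11 is:
H = [[-12, -4], [-4, -8]]
Trace = -12 - 8 = -20
Determinant = -12*-8 - (-4)^2 = 80
Discriminant = (-20)^2 - 4*80 = 80.0
Eigenvalues: lambda_1 = -14.4721, lambda_2 = -5.5279
The function is concave.

1


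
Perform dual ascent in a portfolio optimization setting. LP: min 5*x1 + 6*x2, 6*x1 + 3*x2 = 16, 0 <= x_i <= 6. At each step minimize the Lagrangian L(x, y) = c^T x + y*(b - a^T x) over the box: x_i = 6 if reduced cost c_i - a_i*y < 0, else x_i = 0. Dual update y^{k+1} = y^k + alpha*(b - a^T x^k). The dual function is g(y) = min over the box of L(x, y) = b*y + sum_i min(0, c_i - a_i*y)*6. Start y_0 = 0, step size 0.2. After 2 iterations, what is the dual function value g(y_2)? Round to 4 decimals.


Dual ascent for LP: min 5*x1 + 6*x2, 6*x1 + 3*x2 = 16, 0 <= x_i <= 6
Step 1: y^k = 0.0, reduced costs: (5.0, 6.0)
  x^k = (0.0, 0.0), subgradient = b - a^T x = 16.0
  y^{k+1} = 0.0 + 0.2*16.0 = 3.2
Step 2: y^k = 3.2, reduced costs: (-14.2, -3.6)
  x^k = (6.0, 6.0), subgradient = b - a^T x = -38.0
  y^{k+1} = 3.2 + 0.2*-38.0 = -4.4
Dual objective at y_2 = -4.4: reduced costs (31.4, 19.2), box minimizer x = (0.0, 0.0)
g(y_2) = b*y + (c1 - a1*y)*x1 + (c2 - a2*y)*x2 = 16*(-4.4) + 31.4*0.0 + 19.2*0.0 = -70.4 + 0.0 + 0.0 = -70.4


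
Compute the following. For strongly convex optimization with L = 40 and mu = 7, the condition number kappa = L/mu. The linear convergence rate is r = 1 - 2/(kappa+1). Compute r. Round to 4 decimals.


Step 1: Compute the condition number.
kappa = L/mu = 40/7 = 5.7143
Step 2: Compute the convergence rate.
r = 1 - 2/(kappa + 1) = 1 - 2*mu/(L + mu) = (L - mu)/(L + mu) = 33/47 = 0.7021


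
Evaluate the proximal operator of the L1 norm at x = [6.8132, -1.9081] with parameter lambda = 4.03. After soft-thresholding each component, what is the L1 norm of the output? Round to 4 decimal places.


Soft-thresholding with lambda = 4.03:
prox(6.8132) = sign(6.8132)*max(|6.8132| - 4.03, 0) = 2.7832
prox(-1.9081) = sign(-1.9081)*max(|-1.9081| - 4.03, 0) = 0.0
prox(x) = [2.7832, 0.0]
||prox(x)||_1 = 2.7832 + 0.0 = 2.7832


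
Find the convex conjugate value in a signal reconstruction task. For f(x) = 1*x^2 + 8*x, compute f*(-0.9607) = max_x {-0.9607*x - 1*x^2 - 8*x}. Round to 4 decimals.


f*(y) = sup_x {y*x - a*x^2 - b*x} = sup_x {(y-b)*x - a*x^2}
FOC: (y - b) - 2a*x = 0 => x* = (y - b)/(2a)
x* = (-0.9607 - 8)/(2*1) = -4.4804
f*(-0.9607) = (y-b)^2/(4a) = (-0.9607 - 8)^2/(4*1)
= 80.2941/4 = 20.0735


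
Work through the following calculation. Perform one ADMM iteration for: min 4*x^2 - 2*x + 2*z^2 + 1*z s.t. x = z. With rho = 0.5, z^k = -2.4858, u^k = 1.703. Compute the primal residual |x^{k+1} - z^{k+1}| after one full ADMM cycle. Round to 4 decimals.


ADMM iteration with rho = 0.5, z^k = -2.4858, u^k = 1.703
Step 1: x-update.
Minimize 4*x^2 - 2*x + (0.5/2)*(x + 2.4858 + 1.703)^2
FOC: (2*4 + 0.5)*x = 2 + 0.5*(-2.4858 - 1.703)
x^{k+1} = -0.0111
Step 2: z-update.
Minimize 2*z^2 + 1*z + (0.5/2)*(-0.0111 - z + 1.703)^2
FOC: (2*2 + 0.5)*z = -1 + 0.5*(-0.0111 + 1.703)
z^{k+1} = -0.0342
Step 3: u-update.
u^{k+1} = 1.703 - 0.0111 + 0.0342 = 1.7261
Step 4: Primal residual = |-0.0111 + 0.0342| = 0.0231


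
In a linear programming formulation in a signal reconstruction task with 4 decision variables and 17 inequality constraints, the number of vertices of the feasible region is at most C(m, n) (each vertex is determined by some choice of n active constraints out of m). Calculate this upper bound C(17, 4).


Each vertex corresponds to some choice of n active constraints out of m, so the number of vertices is at most C(m, n) = m! / (n!(m-n)!).
m = 17, n = 4
Numerator: 17 * 16 * 15 * 14
Denominator: 4! = 24
C(17, 4) = 2380


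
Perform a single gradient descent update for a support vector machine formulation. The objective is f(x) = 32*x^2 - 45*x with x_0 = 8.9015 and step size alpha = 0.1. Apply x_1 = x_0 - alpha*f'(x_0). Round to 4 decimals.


We compute the gradient at x_0 and apply the update.
f'(x) = 64*x - 45
f'(8.9015) = 64*8.9015 - 45 = 524.696
x_1 = 8.9015 - 0.1*524.696 = -43.5681


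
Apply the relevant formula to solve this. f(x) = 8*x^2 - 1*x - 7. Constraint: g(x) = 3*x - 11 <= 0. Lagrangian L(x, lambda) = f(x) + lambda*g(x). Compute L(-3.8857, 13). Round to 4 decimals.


Step 1: Evaluate f(x).
f(-3.8857) = 8*(-3.8857)^2 - 1*(-3.8857) - 7 = 117.675
Step 2: Evaluate g(x).
g(-3.8857) = 3*-3.8857 - 11 = -22.6571
Step 3: Compute Lagrangian.
L = 117.675 + 13*-22.6571 = -176.8673


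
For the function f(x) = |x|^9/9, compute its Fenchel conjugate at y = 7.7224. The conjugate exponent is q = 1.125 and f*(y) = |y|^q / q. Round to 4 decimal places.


The conjugate exponent q satisfies 1/p + 1/q = 1.
p = 9, so q = 9/(9 - 1) = 1.125
|y|^q = 7.7224^1.125 = 9.9706
f*(7.7224) = 9.9706 / 1.125 = 8.8628


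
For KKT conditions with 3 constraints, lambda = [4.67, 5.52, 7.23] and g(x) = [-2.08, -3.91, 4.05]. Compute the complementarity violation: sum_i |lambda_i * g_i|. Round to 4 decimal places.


KKT complementary slackness check:
lambda_1 * g_1 = 4.67 * -2.08 = -9.7136
lambda_2 * g_2 = 5.52 * -3.91 = -21.5832
lambda_3 * g_3 = 7.23 * 4.05 = 29.2815
Total violation = 9.7136 + 21.5832 + 29.2815 = 60.5783


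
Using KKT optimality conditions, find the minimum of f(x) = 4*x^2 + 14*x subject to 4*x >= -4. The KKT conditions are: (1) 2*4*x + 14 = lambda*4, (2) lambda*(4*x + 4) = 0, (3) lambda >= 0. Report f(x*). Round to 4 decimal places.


Step 1: Try lambda = 0 (constraint inactive).
x_unc = -14/(2*4) = -1.75
Check: 4*-1.75 = -7.0 < -4 -- violated!
Step 2: Constraint must be active: 4*x = -4
x* = -4/4 = -1.0
lambda = (2*4*(-1.0) + 14)/4 = 1.5
Step 3: Compute optimal value.
f(x*) = 4*(-1.0)^2 + 14*(-1.0) = -10.0


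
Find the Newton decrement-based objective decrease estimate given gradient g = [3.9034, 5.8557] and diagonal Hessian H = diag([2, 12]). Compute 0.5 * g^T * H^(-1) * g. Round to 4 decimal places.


Step 1: H is diagonal, so H^(-1) * g = [1.9517, 0.488].
Step 2: g^T H^(-1) g = sum_i g_i^2 / H_ii
  = (3.9034)^2/2 + (5.8557)^2/12
  = 7.6183 + 2.8574 = 10.4757
Step 3: Objective decrease = 0.5 * g^T H^(-1) g = 5.2379


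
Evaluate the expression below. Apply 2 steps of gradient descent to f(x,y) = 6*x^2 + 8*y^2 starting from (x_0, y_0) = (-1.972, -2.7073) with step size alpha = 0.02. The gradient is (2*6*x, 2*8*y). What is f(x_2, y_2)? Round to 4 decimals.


Gradient descent on f(x,y) = 6*x^2 + 8*y^2.
Starting point: (-1.972, -2.7073), alpha = 0.02
Step 1: grad_x = 2*6*-1.972 = -23.664, grad_y = 2*8*-2.7073 = -43.3168
  x_1 = -1.972 - 0.02*-23.664 = -1.4987
  y_1 = -2.7073 - 0.02*-43.3168 = -1.841
Step 2: grad_x = 2*6*-1.4987 = -17.9846, grad_y = 2*8*-1.841 = -29.4554
  x_2 = -1.4987 - 0.02*-17.9846 = -1.139
  y_2 = -1.841 - 0.02*-29.4554 = -1.2519
f(-1.139, -1.2519) = 6*(-1.139)^2 + 8*(-1.2519)^2 = 20.3214


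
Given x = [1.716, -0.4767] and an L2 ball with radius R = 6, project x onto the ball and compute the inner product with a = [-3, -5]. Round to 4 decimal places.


Step 1: Compute ||x|| (intermediates to 6 decimals).
||x|| = sqrt(1.716^2 + (-0.4767)^2) = 1.780983
Step 2: Project.
Since ||x|| <= R, proj = x (no scaling needed).
proj(x) = [1.716, -0.4767]
Step 3: Dot product.
a^T * proj(x) = -3*1.716 - 5*(-0.4767) = -2.7645


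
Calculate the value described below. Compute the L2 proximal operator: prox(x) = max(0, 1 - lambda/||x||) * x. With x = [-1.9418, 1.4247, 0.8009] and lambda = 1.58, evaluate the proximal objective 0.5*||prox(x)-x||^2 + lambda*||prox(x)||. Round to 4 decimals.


Step 1: Compute ||x||.
||x|| = 2.5381
Step 2: Compute scaling factor.
scale = max(0, 1 - 1.58/2.5381) = 0.3775
Step 3: prox(x) = [-0.733, 0.5378, 0.3023]
||prox(x)|| = 0.9581
Step 4: Proximal objective.
0.5*||prox-x||^2 = 1.2482
lambda*||prox|| = 1.5138
Total = 2.762


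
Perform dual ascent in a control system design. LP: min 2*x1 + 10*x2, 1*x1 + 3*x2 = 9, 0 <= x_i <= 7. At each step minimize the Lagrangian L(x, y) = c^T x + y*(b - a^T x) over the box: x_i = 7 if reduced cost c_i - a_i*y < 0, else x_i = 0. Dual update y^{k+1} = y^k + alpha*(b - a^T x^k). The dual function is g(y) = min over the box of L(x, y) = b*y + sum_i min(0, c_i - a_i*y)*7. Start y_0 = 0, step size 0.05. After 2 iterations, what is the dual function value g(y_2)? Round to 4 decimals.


Dual ascent for LP: min 2*x1 + 10*x2, 1*x1 + 3*x2 = 9, 0 <= x_i <= 7
Step 1: y^k = 0.0, reduced costs: (2.0, 10.0)
  x^k = (0.0, 0.0), subgradient = b - a^T x = 9.0
  y^{k+1} = 0.0 + 0.05*9.0 = 0.45
Step 2: y^k = 0.45, reduced costs: (1.55, 8.65)
  x^k = (0.0, 0.0), subgradient = b - a^T x = 9.0
  y^{k+1} = 0.45 + 0.05*9.0 = 0.9
Dual objective at y_2 = 0.9: reduced costs (1.1, 7.3), box minimizer x = (0.0, 0.0)
g(y_2) = b*y + (c1 - a1*y)*x1 + (c2 - a2*y)*x2 = 9*0.9 + 1.1*0.0 + 7.3*0.0 = 8.1 + 0.0 + 0.0 = 8.1


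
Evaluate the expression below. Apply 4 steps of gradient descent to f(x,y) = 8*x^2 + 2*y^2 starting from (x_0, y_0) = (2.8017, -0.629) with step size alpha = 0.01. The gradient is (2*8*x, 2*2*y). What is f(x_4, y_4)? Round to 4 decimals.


Gradient descent on f(x,y) = 8*x^2 + 2*y^2.
Starting point: (2.8017, -0.629), alpha = 0.01
Step 1: grad_x = 2*8*2.8017 = 44.8272, grad_y = 2*2*-0.629 = -2.516
  x_1 = 2.8017 - 0.01*44.8272 = 2.3534
  y_1 = -0.629 - 0.01*-2.516 = -0.6038
Step 2: grad_x = 2*8*2.3534 = 37.6548, grad_y = 2*2*-0.6038 = -2.4154
  x_2 = 2.3534 - 0.01*37.6548 = 1.9769
  y_2 = -0.6038 - 0.01*-2.4154 = -0.5797
Step 3: grad_x = 2*8*1.9769 = 31.6301, grad_y = 2*2*-0.5797 = -2.3187
  x_3 = 1.9769 - 0.01*31.6301 = 1.6606
  y_3 = -0.5797 - 0.01*-2.3187 = -0.5565
Step 4: grad_x = 2*8*1.6606 = 26.5693, grad_y = 2*2*-0.5565 = -2.226
  x_4 = 1.6606 - 0.01*26.5693 = 1.3949
  y_4 = -0.5565 - 0.01*-2.226 = -0.5342
f(1.3949, -0.5342) = 8*1.3949^2 + 2*(-0.5342)^2 = 16.1365
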